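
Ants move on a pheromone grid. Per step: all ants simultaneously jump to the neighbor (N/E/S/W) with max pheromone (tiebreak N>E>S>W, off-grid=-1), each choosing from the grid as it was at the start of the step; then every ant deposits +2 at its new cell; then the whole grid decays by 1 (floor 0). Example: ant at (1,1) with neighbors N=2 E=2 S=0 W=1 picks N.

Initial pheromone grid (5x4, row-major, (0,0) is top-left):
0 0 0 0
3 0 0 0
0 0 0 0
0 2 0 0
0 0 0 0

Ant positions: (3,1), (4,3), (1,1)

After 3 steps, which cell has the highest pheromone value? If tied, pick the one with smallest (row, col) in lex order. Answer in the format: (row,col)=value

Answer: (1,0)=4

Derivation:
Step 1: ant0:(3,1)->N->(2,1) | ant1:(4,3)->N->(3,3) | ant2:(1,1)->W->(1,0)
  grid max=4 at (1,0)
Step 2: ant0:(2,1)->S->(3,1) | ant1:(3,3)->N->(2,3) | ant2:(1,0)->N->(0,0)
  grid max=3 at (1,0)
Step 3: ant0:(3,1)->N->(2,1) | ant1:(2,3)->N->(1,3) | ant2:(0,0)->S->(1,0)
  grid max=4 at (1,0)
Final grid:
  0 0 0 0
  4 0 0 1
  0 1 0 0
  0 1 0 0
  0 0 0 0
Max pheromone 4 at (1,0)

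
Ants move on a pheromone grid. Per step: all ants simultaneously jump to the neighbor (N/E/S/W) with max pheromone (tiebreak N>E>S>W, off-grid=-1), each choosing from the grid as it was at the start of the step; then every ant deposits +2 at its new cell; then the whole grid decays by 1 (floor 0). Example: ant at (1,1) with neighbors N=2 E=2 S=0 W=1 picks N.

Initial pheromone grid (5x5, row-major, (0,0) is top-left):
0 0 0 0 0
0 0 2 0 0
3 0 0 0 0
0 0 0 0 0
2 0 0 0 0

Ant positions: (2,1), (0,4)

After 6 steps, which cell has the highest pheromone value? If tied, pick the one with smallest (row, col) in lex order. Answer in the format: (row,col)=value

Step 1: ant0:(2,1)->W->(2,0) | ant1:(0,4)->S->(1,4)
  grid max=4 at (2,0)
Step 2: ant0:(2,0)->N->(1,0) | ant1:(1,4)->N->(0,4)
  grid max=3 at (2,0)
Step 3: ant0:(1,0)->S->(2,0) | ant1:(0,4)->S->(1,4)
  grid max=4 at (2,0)
Step 4: ant0:(2,0)->N->(1,0) | ant1:(1,4)->N->(0,4)
  grid max=3 at (2,0)
Step 5: ant0:(1,0)->S->(2,0) | ant1:(0,4)->S->(1,4)
  grid max=4 at (2,0)
Step 6: ant0:(2,0)->N->(1,0) | ant1:(1,4)->N->(0,4)
  grid max=3 at (2,0)
Final grid:
  0 0 0 0 1
  1 0 0 0 0
  3 0 0 0 0
  0 0 0 0 0
  0 0 0 0 0
Max pheromone 3 at (2,0)

Answer: (2,0)=3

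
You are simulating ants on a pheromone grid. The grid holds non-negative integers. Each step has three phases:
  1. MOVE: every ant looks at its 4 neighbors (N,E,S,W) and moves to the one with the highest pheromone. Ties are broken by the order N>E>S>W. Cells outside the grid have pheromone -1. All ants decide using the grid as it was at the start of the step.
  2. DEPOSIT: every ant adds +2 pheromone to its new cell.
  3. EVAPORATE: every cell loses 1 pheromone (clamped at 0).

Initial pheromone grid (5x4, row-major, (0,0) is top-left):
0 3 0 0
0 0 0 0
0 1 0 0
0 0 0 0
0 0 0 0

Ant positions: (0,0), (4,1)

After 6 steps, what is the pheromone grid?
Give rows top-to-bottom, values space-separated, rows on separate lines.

After step 1: ants at (0,1),(3,1)
  0 4 0 0
  0 0 0 0
  0 0 0 0
  0 1 0 0
  0 0 0 0
After step 2: ants at (0,2),(2,1)
  0 3 1 0
  0 0 0 0
  0 1 0 0
  0 0 0 0
  0 0 0 0
After step 3: ants at (0,1),(1,1)
  0 4 0 0
  0 1 0 0
  0 0 0 0
  0 0 0 0
  0 0 0 0
After step 4: ants at (1,1),(0,1)
  0 5 0 0
  0 2 0 0
  0 0 0 0
  0 0 0 0
  0 0 0 0
After step 5: ants at (0,1),(1,1)
  0 6 0 0
  0 3 0 0
  0 0 0 0
  0 0 0 0
  0 0 0 0
After step 6: ants at (1,1),(0,1)
  0 7 0 0
  0 4 0 0
  0 0 0 0
  0 0 0 0
  0 0 0 0

0 7 0 0
0 4 0 0
0 0 0 0
0 0 0 0
0 0 0 0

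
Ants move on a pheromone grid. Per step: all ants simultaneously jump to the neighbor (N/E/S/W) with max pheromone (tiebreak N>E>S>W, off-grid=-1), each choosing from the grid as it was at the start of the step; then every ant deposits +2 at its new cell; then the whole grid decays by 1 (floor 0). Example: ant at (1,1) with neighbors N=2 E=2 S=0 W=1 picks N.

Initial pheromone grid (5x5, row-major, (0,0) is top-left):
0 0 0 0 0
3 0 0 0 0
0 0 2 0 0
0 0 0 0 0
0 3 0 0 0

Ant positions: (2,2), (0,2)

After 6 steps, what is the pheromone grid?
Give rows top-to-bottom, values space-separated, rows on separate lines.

After step 1: ants at (1,2),(0,3)
  0 0 0 1 0
  2 0 1 0 0
  0 0 1 0 0
  0 0 0 0 0
  0 2 0 0 0
After step 2: ants at (2,2),(0,4)
  0 0 0 0 1
  1 0 0 0 0
  0 0 2 0 0
  0 0 0 0 0
  0 1 0 0 0
After step 3: ants at (1,2),(1,4)
  0 0 0 0 0
  0 0 1 0 1
  0 0 1 0 0
  0 0 0 0 0
  0 0 0 0 0
After step 4: ants at (2,2),(0,4)
  0 0 0 0 1
  0 0 0 0 0
  0 0 2 0 0
  0 0 0 0 0
  0 0 0 0 0
After step 5: ants at (1,2),(1,4)
  0 0 0 0 0
  0 0 1 0 1
  0 0 1 0 0
  0 0 0 0 0
  0 0 0 0 0
After step 6: ants at (2,2),(0,4)
  0 0 0 0 1
  0 0 0 0 0
  0 0 2 0 0
  0 0 0 0 0
  0 0 0 0 0

0 0 0 0 1
0 0 0 0 0
0 0 2 0 0
0 0 0 0 0
0 0 0 0 0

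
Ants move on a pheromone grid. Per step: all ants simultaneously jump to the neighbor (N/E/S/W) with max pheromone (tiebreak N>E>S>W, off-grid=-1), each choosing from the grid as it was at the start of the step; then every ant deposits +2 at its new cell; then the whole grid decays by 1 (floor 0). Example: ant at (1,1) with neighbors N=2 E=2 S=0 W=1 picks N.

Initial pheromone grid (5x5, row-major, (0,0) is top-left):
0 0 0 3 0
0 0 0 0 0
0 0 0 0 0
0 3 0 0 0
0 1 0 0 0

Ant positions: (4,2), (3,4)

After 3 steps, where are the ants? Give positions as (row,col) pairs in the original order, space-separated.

Step 1: ant0:(4,2)->W->(4,1) | ant1:(3,4)->N->(2,4)
  grid max=2 at (0,3)
Step 2: ant0:(4,1)->N->(3,1) | ant1:(2,4)->N->(1,4)
  grid max=3 at (3,1)
Step 3: ant0:(3,1)->S->(4,1) | ant1:(1,4)->N->(0,4)
  grid max=2 at (3,1)

(4,1) (0,4)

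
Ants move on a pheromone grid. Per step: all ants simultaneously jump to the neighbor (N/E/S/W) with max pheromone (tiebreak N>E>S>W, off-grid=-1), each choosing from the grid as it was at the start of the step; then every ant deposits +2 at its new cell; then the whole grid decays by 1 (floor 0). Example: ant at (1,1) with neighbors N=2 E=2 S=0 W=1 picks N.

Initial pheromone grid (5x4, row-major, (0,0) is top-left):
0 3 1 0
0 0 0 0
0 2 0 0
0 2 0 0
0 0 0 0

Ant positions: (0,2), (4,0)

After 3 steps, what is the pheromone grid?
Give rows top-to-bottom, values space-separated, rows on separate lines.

After step 1: ants at (0,1),(3,0)
  0 4 0 0
  0 0 0 0
  0 1 0 0
  1 1 0 0
  0 0 0 0
After step 2: ants at (0,2),(3,1)
  0 3 1 0
  0 0 0 0
  0 0 0 0
  0 2 0 0
  0 0 0 0
After step 3: ants at (0,1),(2,1)
  0 4 0 0
  0 0 0 0
  0 1 0 0
  0 1 0 0
  0 0 0 0

0 4 0 0
0 0 0 0
0 1 0 0
0 1 0 0
0 0 0 0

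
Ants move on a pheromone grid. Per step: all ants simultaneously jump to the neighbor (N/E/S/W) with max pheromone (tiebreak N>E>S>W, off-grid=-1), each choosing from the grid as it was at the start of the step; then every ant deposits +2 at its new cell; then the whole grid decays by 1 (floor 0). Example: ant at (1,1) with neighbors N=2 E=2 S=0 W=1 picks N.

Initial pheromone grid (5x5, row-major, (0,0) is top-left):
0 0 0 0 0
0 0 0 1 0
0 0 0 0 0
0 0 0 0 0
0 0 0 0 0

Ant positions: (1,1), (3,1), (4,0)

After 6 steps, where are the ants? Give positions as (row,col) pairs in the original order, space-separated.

Step 1: ant0:(1,1)->N->(0,1) | ant1:(3,1)->N->(2,1) | ant2:(4,0)->N->(3,0)
  grid max=1 at (0,1)
Step 2: ant0:(0,1)->E->(0,2) | ant1:(2,1)->N->(1,1) | ant2:(3,0)->N->(2,0)
  grid max=1 at (0,2)
Step 3: ant0:(0,2)->E->(0,3) | ant1:(1,1)->N->(0,1) | ant2:(2,0)->N->(1,0)
  grid max=1 at (0,1)
Step 4: ant0:(0,3)->E->(0,4) | ant1:(0,1)->E->(0,2) | ant2:(1,0)->N->(0,0)
  grid max=1 at (0,0)
Step 5: ant0:(0,4)->S->(1,4) | ant1:(0,2)->E->(0,3) | ant2:(0,0)->E->(0,1)
  grid max=1 at (0,1)
Step 6: ant0:(1,4)->N->(0,4) | ant1:(0,3)->E->(0,4) | ant2:(0,1)->E->(0,2)
  grid max=3 at (0,4)

(0,4) (0,4) (0,2)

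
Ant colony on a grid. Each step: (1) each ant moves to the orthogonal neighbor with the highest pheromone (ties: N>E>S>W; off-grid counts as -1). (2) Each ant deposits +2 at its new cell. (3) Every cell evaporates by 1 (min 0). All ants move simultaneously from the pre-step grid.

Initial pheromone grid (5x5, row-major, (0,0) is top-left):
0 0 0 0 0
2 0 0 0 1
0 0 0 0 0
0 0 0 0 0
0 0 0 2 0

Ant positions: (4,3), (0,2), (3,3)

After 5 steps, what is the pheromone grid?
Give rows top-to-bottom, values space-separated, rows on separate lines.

After step 1: ants at (3,3),(0,3),(4,3)
  0 0 0 1 0
  1 0 0 0 0
  0 0 0 0 0
  0 0 0 1 0
  0 0 0 3 0
After step 2: ants at (4,3),(0,4),(3,3)
  0 0 0 0 1
  0 0 0 0 0
  0 0 0 0 0
  0 0 0 2 0
  0 0 0 4 0
After step 3: ants at (3,3),(1,4),(4,3)
  0 0 0 0 0
  0 0 0 0 1
  0 0 0 0 0
  0 0 0 3 0
  0 0 0 5 0
After step 4: ants at (4,3),(0,4),(3,3)
  0 0 0 0 1
  0 0 0 0 0
  0 0 0 0 0
  0 0 0 4 0
  0 0 0 6 0
After step 5: ants at (3,3),(1,4),(4,3)
  0 0 0 0 0
  0 0 0 0 1
  0 0 0 0 0
  0 0 0 5 0
  0 0 0 7 0

0 0 0 0 0
0 0 0 0 1
0 0 0 0 0
0 0 0 5 0
0 0 0 7 0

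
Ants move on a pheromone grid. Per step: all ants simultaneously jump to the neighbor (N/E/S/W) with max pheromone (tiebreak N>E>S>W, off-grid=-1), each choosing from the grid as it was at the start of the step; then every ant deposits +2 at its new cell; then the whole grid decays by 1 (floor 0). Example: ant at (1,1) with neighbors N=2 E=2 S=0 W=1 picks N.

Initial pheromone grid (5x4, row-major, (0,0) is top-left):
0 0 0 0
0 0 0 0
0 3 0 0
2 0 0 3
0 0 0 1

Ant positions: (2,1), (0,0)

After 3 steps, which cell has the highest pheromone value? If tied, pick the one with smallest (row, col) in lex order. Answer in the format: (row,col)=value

Step 1: ant0:(2,1)->N->(1,1) | ant1:(0,0)->E->(0,1)
  grid max=2 at (2,1)
Step 2: ant0:(1,1)->S->(2,1) | ant1:(0,1)->S->(1,1)
  grid max=3 at (2,1)
Step 3: ant0:(2,1)->N->(1,1) | ant1:(1,1)->S->(2,1)
  grid max=4 at (2,1)
Final grid:
  0 0 0 0
  0 3 0 0
  0 4 0 0
  0 0 0 0
  0 0 0 0
Max pheromone 4 at (2,1)

Answer: (2,1)=4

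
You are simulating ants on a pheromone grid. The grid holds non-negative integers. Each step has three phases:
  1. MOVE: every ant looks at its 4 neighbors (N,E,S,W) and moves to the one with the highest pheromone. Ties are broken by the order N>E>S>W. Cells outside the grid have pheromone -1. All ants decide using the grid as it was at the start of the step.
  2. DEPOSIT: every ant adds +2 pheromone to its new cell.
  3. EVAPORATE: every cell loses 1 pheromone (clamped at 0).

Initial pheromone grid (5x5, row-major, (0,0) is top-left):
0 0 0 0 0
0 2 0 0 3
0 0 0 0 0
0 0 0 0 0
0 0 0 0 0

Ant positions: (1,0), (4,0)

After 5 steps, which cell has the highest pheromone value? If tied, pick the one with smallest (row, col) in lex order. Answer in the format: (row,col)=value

Step 1: ant0:(1,0)->E->(1,1) | ant1:(4,0)->N->(3,0)
  grid max=3 at (1,1)
Step 2: ant0:(1,1)->N->(0,1) | ant1:(3,0)->N->(2,0)
  grid max=2 at (1,1)
Step 3: ant0:(0,1)->S->(1,1) | ant1:(2,0)->N->(1,0)
  grid max=3 at (1,1)
Step 4: ant0:(1,1)->W->(1,0) | ant1:(1,0)->E->(1,1)
  grid max=4 at (1,1)
Step 5: ant0:(1,0)->E->(1,1) | ant1:(1,1)->W->(1,0)
  grid max=5 at (1,1)
Final grid:
  0 0 0 0 0
  3 5 0 0 0
  0 0 0 0 0
  0 0 0 0 0
  0 0 0 0 0
Max pheromone 5 at (1,1)

Answer: (1,1)=5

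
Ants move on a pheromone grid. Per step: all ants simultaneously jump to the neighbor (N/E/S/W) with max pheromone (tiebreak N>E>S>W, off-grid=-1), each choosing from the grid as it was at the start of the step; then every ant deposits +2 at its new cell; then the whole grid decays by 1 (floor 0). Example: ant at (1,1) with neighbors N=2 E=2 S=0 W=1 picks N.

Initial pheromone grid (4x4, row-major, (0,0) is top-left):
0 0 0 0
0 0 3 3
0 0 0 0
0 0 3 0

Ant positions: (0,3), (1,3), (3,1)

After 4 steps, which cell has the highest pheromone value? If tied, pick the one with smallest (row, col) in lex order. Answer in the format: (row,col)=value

Step 1: ant0:(0,3)->S->(1,3) | ant1:(1,3)->W->(1,2) | ant2:(3,1)->E->(3,2)
  grid max=4 at (1,2)
Step 2: ant0:(1,3)->W->(1,2) | ant1:(1,2)->E->(1,3) | ant2:(3,2)->N->(2,2)
  grid max=5 at (1,2)
Step 3: ant0:(1,2)->E->(1,3) | ant1:(1,3)->W->(1,2) | ant2:(2,2)->N->(1,2)
  grid max=8 at (1,2)
Step 4: ant0:(1,3)->W->(1,2) | ant1:(1,2)->E->(1,3) | ant2:(1,2)->E->(1,3)
  grid max=9 at (1,2)
Final grid:
  0 0 0 0
  0 0 9 9
  0 0 0 0
  0 0 1 0
Max pheromone 9 at (1,2)

Answer: (1,2)=9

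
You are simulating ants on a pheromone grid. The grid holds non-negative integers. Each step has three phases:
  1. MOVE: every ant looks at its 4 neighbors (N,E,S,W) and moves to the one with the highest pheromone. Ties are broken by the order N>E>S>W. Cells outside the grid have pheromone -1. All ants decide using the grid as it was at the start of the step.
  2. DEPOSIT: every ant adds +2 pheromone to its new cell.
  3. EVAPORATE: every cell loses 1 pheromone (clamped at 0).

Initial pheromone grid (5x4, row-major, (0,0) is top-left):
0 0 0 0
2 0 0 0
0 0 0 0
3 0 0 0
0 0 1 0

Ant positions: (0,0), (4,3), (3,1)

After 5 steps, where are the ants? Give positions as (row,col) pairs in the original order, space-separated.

Step 1: ant0:(0,0)->S->(1,0) | ant1:(4,3)->W->(4,2) | ant2:(3,1)->W->(3,0)
  grid max=4 at (3,0)
Step 2: ant0:(1,0)->N->(0,0) | ant1:(4,2)->N->(3,2) | ant2:(3,0)->N->(2,0)
  grid max=3 at (3,0)
Step 3: ant0:(0,0)->S->(1,0) | ant1:(3,2)->S->(4,2) | ant2:(2,0)->S->(3,0)
  grid max=4 at (3,0)
Step 4: ant0:(1,0)->N->(0,0) | ant1:(4,2)->N->(3,2) | ant2:(3,0)->N->(2,0)
  grid max=3 at (3,0)
Step 5: ant0:(0,0)->S->(1,0) | ant1:(3,2)->S->(4,2) | ant2:(2,0)->S->(3,0)
  grid max=4 at (3,0)

(1,0) (4,2) (3,0)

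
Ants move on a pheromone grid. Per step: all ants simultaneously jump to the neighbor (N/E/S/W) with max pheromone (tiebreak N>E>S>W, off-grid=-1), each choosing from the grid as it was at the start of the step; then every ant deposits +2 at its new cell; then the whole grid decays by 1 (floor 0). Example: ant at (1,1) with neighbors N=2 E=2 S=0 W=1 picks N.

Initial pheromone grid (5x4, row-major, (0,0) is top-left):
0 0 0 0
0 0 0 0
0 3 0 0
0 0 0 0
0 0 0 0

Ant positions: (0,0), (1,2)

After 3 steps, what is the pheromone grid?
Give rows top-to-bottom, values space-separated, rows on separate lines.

After step 1: ants at (0,1),(0,2)
  0 1 1 0
  0 0 0 0
  0 2 0 0
  0 0 0 0
  0 0 0 0
After step 2: ants at (0,2),(0,1)
  0 2 2 0
  0 0 0 0
  0 1 0 0
  0 0 0 0
  0 0 0 0
After step 3: ants at (0,1),(0,2)
  0 3 3 0
  0 0 0 0
  0 0 0 0
  0 0 0 0
  0 0 0 0

0 3 3 0
0 0 0 0
0 0 0 0
0 0 0 0
0 0 0 0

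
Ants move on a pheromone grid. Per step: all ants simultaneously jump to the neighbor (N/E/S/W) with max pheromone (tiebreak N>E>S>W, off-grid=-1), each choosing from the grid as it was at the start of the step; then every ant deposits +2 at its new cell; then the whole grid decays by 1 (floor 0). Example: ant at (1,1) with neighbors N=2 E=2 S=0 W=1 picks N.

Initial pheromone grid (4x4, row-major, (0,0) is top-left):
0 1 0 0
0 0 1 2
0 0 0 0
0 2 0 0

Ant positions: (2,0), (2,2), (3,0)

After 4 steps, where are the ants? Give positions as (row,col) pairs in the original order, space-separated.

Step 1: ant0:(2,0)->N->(1,0) | ant1:(2,2)->N->(1,2) | ant2:(3,0)->E->(3,1)
  grid max=3 at (3,1)
Step 2: ant0:(1,0)->N->(0,0) | ant1:(1,2)->E->(1,3) | ant2:(3,1)->N->(2,1)
  grid max=2 at (1,3)
Step 3: ant0:(0,0)->E->(0,1) | ant1:(1,3)->W->(1,2) | ant2:(2,1)->S->(3,1)
  grid max=3 at (3,1)
Step 4: ant0:(0,1)->E->(0,2) | ant1:(1,2)->E->(1,3) | ant2:(3,1)->N->(2,1)
  grid max=2 at (1,3)

(0,2) (1,3) (2,1)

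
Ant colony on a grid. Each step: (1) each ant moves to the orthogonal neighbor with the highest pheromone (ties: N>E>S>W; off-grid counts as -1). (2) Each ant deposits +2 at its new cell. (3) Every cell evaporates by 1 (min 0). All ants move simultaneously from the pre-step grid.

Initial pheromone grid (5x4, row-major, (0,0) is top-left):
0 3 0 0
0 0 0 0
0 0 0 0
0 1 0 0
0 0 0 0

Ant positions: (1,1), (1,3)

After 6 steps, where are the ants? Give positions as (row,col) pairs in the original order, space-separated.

Step 1: ant0:(1,1)->N->(0,1) | ant1:(1,3)->N->(0,3)
  grid max=4 at (0,1)
Step 2: ant0:(0,1)->E->(0,2) | ant1:(0,3)->S->(1,3)
  grid max=3 at (0,1)
Step 3: ant0:(0,2)->W->(0,1) | ant1:(1,3)->N->(0,3)
  grid max=4 at (0,1)
Step 4: ant0:(0,1)->E->(0,2) | ant1:(0,3)->S->(1,3)
  grid max=3 at (0,1)
Step 5: ant0:(0,2)->W->(0,1) | ant1:(1,3)->N->(0,3)
  grid max=4 at (0,1)
Step 6: ant0:(0,1)->E->(0,2) | ant1:(0,3)->S->(1,3)
  grid max=3 at (0,1)

(0,2) (1,3)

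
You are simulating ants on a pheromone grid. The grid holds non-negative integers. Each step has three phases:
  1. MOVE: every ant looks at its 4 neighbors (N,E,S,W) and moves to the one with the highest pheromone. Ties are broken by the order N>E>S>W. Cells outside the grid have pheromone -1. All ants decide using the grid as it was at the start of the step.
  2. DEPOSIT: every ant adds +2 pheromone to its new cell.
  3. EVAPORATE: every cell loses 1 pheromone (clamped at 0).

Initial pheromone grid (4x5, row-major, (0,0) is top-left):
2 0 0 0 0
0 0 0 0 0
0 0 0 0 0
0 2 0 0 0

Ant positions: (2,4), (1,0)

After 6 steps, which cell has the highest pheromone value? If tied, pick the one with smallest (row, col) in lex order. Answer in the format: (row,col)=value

Answer: (0,0)=2

Derivation:
Step 1: ant0:(2,4)->N->(1,4) | ant1:(1,0)->N->(0,0)
  grid max=3 at (0,0)
Step 2: ant0:(1,4)->N->(0,4) | ant1:(0,0)->E->(0,1)
  grid max=2 at (0,0)
Step 3: ant0:(0,4)->S->(1,4) | ant1:(0,1)->W->(0,0)
  grid max=3 at (0,0)
Step 4: ant0:(1,4)->N->(0,4) | ant1:(0,0)->E->(0,1)
  grid max=2 at (0,0)
Step 5: ant0:(0,4)->S->(1,4) | ant1:(0,1)->W->(0,0)
  grid max=3 at (0,0)
Step 6: ant0:(1,4)->N->(0,4) | ant1:(0,0)->E->(0,1)
  grid max=2 at (0,0)
Final grid:
  2 1 0 0 1
  0 0 0 0 0
  0 0 0 0 0
  0 0 0 0 0
Max pheromone 2 at (0,0)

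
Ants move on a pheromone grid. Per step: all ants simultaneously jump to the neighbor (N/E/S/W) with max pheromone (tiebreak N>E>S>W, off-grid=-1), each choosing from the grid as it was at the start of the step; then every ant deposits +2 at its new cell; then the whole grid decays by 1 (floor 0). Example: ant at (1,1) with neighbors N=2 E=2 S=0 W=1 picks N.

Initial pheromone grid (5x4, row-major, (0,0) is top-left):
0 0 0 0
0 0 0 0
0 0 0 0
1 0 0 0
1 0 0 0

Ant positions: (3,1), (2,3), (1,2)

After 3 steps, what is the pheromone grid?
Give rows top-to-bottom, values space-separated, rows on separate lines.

After step 1: ants at (3,0),(1,3),(0,2)
  0 0 1 0
  0 0 0 1
  0 0 0 0
  2 0 0 0
  0 0 0 0
After step 2: ants at (2,0),(0,3),(0,3)
  0 0 0 3
  0 0 0 0
  1 0 0 0
  1 0 0 0
  0 0 0 0
After step 3: ants at (3,0),(1,3),(1,3)
  0 0 0 2
  0 0 0 3
  0 0 0 0
  2 0 0 0
  0 0 0 0

0 0 0 2
0 0 0 3
0 0 0 0
2 0 0 0
0 0 0 0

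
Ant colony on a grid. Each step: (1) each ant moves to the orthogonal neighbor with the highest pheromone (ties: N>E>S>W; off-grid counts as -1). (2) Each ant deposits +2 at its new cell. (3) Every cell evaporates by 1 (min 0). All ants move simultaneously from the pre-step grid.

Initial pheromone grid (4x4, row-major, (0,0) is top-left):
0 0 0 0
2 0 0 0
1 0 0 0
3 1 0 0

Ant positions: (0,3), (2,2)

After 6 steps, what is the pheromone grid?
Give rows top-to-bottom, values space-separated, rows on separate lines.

After step 1: ants at (1,3),(1,2)
  0 0 0 0
  1 0 1 1
  0 0 0 0
  2 0 0 0
After step 2: ants at (1,2),(1,3)
  0 0 0 0
  0 0 2 2
  0 0 0 0
  1 0 0 0
After step 3: ants at (1,3),(1,2)
  0 0 0 0
  0 0 3 3
  0 0 0 0
  0 0 0 0
After step 4: ants at (1,2),(1,3)
  0 0 0 0
  0 0 4 4
  0 0 0 0
  0 0 0 0
After step 5: ants at (1,3),(1,2)
  0 0 0 0
  0 0 5 5
  0 0 0 0
  0 0 0 0
After step 6: ants at (1,2),(1,3)
  0 0 0 0
  0 0 6 6
  0 0 0 0
  0 0 0 0

0 0 0 0
0 0 6 6
0 0 0 0
0 0 0 0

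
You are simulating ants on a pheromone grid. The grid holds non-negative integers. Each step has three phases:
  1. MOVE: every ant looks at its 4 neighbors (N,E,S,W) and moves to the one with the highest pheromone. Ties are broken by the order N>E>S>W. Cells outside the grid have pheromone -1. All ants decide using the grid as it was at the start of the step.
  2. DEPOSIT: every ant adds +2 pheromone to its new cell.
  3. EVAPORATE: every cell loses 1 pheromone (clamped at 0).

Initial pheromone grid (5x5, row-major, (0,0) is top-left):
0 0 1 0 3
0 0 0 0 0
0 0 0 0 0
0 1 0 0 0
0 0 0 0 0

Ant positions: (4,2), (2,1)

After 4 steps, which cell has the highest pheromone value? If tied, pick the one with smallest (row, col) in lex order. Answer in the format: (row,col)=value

Step 1: ant0:(4,2)->N->(3,2) | ant1:(2,1)->S->(3,1)
  grid max=2 at (0,4)
Step 2: ant0:(3,2)->W->(3,1) | ant1:(3,1)->E->(3,2)
  grid max=3 at (3,1)
Step 3: ant0:(3,1)->E->(3,2) | ant1:(3,2)->W->(3,1)
  grid max=4 at (3,1)
Step 4: ant0:(3,2)->W->(3,1) | ant1:(3,1)->E->(3,2)
  grid max=5 at (3,1)
Final grid:
  0 0 0 0 0
  0 0 0 0 0
  0 0 0 0 0
  0 5 4 0 0
  0 0 0 0 0
Max pheromone 5 at (3,1)

Answer: (3,1)=5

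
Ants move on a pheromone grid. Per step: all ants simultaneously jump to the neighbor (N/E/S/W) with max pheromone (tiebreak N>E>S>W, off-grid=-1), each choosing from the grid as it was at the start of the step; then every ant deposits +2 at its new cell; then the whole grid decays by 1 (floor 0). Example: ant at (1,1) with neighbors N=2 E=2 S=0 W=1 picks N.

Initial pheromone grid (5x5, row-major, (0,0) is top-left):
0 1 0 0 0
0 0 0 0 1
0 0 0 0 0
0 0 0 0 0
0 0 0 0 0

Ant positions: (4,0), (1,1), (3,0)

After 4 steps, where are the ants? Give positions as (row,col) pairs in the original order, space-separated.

Step 1: ant0:(4,0)->N->(3,0) | ant1:(1,1)->N->(0,1) | ant2:(3,0)->N->(2,0)
  grid max=2 at (0,1)
Step 2: ant0:(3,0)->N->(2,0) | ant1:(0,1)->E->(0,2) | ant2:(2,0)->S->(3,0)
  grid max=2 at (2,0)
Step 3: ant0:(2,0)->S->(3,0) | ant1:(0,2)->W->(0,1) | ant2:(3,0)->N->(2,0)
  grid max=3 at (2,0)
Step 4: ant0:(3,0)->N->(2,0) | ant1:(0,1)->E->(0,2) | ant2:(2,0)->S->(3,0)
  grid max=4 at (2,0)

(2,0) (0,2) (3,0)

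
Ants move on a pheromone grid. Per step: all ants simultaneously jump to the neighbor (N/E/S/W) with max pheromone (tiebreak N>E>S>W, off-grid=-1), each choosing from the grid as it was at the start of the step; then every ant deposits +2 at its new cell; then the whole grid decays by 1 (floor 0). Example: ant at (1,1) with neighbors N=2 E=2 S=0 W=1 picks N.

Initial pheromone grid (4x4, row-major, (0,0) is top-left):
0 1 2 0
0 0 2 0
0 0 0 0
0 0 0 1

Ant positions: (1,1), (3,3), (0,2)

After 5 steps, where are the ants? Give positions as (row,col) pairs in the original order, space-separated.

Step 1: ant0:(1,1)->E->(1,2) | ant1:(3,3)->N->(2,3) | ant2:(0,2)->S->(1,2)
  grid max=5 at (1,2)
Step 2: ant0:(1,2)->N->(0,2) | ant1:(2,3)->N->(1,3) | ant2:(1,2)->N->(0,2)
  grid max=4 at (0,2)
Step 3: ant0:(0,2)->S->(1,2) | ant1:(1,3)->W->(1,2) | ant2:(0,2)->S->(1,2)
  grid max=9 at (1,2)
Step 4: ant0:(1,2)->N->(0,2) | ant1:(1,2)->N->(0,2) | ant2:(1,2)->N->(0,2)
  grid max=8 at (0,2)
Step 5: ant0:(0,2)->S->(1,2) | ant1:(0,2)->S->(1,2) | ant2:(0,2)->S->(1,2)
  grid max=13 at (1,2)

(1,2) (1,2) (1,2)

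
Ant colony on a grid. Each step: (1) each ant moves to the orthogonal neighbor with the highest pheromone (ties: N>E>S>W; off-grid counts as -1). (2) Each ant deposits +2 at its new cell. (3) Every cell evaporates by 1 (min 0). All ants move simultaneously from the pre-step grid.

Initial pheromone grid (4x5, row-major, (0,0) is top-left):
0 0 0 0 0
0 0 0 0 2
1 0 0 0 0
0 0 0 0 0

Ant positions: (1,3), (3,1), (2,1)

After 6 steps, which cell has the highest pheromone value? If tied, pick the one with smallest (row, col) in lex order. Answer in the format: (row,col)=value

Step 1: ant0:(1,3)->E->(1,4) | ant1:(3,1)->N->(2,1) | ant2:(2,1)->W->(2,0)
  grid max=3 at (1,4)
Step 2: ant0:(1,4)->N->(0,4) | ant1:(2,1)->W->(2,0) | ant2:(2,0)->E->(2,1)
  grid max=3 at (2,0)
Step 3: ant0:(0,4)->S->(1,4) | ant1:(2,0)->E->(2,1) | ant2:(2,1)->W->(2,0)
  grid max=4 at (2,0)
Step 4: ant0:(1,4)->N->(0,4) | ant1:(2,1)->W->(2,0) | ant2:(2,0)->E->(2,1)
  grid max=5 at (2,0)
Step 5: ant0:(0,4)->S->(1,4) | ant1:(2,0)->E->(2,1) | ant2:(2,1)->W->(2,0)
  grid max=6 at (2,0)
Step 6: ant0:(1,4)->N->(0,4) | ant1:(2,1)->W->(2,0) | ant2:(2,0)->E->(2,1)
  grid max=7 at (2,0)
Final grid:
  0 0 0 0 1
  0 0 0 0 2
  7 6 0 0 0
  0 0 0 0 0
Max pheromone 7 at (2,0)

Answer: (2,0)=7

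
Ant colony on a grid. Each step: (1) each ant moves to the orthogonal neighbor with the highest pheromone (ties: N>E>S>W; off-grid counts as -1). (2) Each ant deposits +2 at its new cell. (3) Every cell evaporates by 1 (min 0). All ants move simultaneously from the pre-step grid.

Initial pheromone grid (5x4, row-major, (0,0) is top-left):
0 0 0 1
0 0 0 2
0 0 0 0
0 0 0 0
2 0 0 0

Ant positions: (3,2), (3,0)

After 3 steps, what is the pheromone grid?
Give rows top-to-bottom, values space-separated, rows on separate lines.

After step 1: ants at (2,2),(4,0)
  0 0 0 0
  0 0 0 1
  0 0 1 0
  0 0 0 0
  3 0 0 0
After step 2: ants at (1,2),(3,0)
  0 0 0 0
  0 0 1 0
  0 0 0 0
  1 0 0 0
  2 0 0 0
After step 3: ants at (0,2),(4,0)
  0 0 1 0
  0 0 0 0
  0 0 0 0
  0 0 0 0
  3 0 0 0

0 0 1 0
0 0 0 0
0 0 0 0
0 0 0 0
3 0 0 0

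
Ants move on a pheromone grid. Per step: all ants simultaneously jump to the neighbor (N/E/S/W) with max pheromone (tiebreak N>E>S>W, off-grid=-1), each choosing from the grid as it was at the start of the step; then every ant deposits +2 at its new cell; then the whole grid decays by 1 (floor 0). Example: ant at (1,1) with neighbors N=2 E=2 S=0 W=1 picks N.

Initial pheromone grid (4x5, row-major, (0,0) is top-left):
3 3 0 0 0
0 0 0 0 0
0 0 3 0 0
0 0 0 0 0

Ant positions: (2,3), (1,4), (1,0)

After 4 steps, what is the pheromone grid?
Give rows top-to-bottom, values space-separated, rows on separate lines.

After step 1: ants at (2,2),(0,4),(0,0)
  4 2 0 0 1
  0 0 0 0 0
  0 0 4 0 0
  0 0 0 0 0
After step 2: ants at (1,2),(1,4),(0,1)
  3 3 0 0 0
  0 0 1 0 1
  0 0 3 0 0
  0 0 0 0 0
After step 3: ants at (2,2),(0,4),(0,0)
  4 2 0 0 1
  0 0 0 0 0
  0 0 4 0 0
  0 0 0 0 0
After step 4: ants at (1,2),(1,4),(0,1)
  3 3 0 0 0
  0 0 1 0 1
  0 0 3 0 0
  0 0 0 0 0

3 3 0 0 0
0 0 1 0 1
0 0 3 0 0
0 0 0 0 0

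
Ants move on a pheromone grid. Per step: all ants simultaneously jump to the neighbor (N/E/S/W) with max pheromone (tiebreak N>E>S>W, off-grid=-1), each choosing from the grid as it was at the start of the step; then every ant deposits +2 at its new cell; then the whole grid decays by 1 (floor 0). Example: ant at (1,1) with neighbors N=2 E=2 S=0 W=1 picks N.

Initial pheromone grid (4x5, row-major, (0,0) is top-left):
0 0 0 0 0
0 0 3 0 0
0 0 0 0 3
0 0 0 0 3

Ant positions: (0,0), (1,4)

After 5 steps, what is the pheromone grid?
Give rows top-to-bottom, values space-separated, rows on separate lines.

After step 1: ants at (0,1),(2,4)
  0 1 0 0 0
  0 0 2 0 0
  0 0 0 0 4
  0 0 0 0 2
After step 2: ants at (0,2),(3,4)
  0 0 1 0 0
  0 0 1 0 0
  0 0 0 0 3
  0 0 0 0 3
After step 3: ants at (1,2),(2,4)
  0 0 0 0 0
  0 0 2 0 0
  0 0 0 0 4
  0 0 0 0 2
After step 4: ants at (0,2),(3,4)
  0 0 1 0 0
  0 0 1 0 0
  0 0 0 0 3
  0 0 0 0 3
After step 5: ants at (1,2),(2,4)
  0 0 0 0 0
  0 0 2 0 0
  0 0 0 0 4
  0 0 0 0 2

0 0 0 0 0
0 0 2 0 0
0 0 0 0 4
0 0 0 0 2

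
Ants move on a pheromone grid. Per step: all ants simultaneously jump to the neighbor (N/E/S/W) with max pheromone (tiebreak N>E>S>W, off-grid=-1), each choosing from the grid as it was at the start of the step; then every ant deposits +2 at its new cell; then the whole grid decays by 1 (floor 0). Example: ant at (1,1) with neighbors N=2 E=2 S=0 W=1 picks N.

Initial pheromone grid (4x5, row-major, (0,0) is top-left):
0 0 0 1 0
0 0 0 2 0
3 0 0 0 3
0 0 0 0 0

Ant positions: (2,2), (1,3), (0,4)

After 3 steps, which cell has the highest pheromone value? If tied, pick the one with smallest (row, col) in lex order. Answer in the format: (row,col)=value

Step 1: ant0:(2,2)->N->(1,2) | ant1:(1,3)->N->(0,3) | ant2:(0,4)->W->(0,3)
  grid max=4 at (0,3)
Step 2: ant0:(1,2)->E->(1,3) | ant1:(0,3)->S->(1,3) | ant2:(0,3)->S->(1,3)
  grid max=6 at (1,3)
Step 3: ant0:(1,3)->N->(0,3) | ant1:(1,3)->N->(0,3) | ant2:(1,3)->N->(0,3)
  grid max=8 at (0,3)
Final grid:
  0 0 0 8 0
  0 0 0 5 0
  0 0 0 0 0
  0 0 0 0 0
Max pheromone 8 at (0,3)

Answer: (0,3)=8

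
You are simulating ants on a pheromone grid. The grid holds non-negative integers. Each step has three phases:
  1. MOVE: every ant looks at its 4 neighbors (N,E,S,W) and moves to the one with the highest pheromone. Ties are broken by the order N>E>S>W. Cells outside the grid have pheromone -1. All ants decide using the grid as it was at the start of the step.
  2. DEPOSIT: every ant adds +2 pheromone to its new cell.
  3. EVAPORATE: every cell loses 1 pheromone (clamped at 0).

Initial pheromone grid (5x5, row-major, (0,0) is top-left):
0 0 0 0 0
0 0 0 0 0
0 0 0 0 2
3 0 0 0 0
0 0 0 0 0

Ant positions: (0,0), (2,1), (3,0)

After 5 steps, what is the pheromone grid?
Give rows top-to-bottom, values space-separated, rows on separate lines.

After step 1: ants at (0,1),(1,1),(2,0)
  0 1 0 0 0
  0 1 0 0 0
  1 0 0 0 1
  2 0 0 0 0
  0 0 0 0 0
After step 2: ants at (1,1),(0,1),(3,0)
  0 2 0 0 0
  0 2 0 0 0
  0 0 0 0 0
  3 0 0 0 0
  0 0 0 0 0
After step 3: ants at (0,1),(1,1),(2,0)
  0 3 0 0 0
  0 3 0 0 0
  1 0 0 0 0
  2 0 0 0 0
  0 0 0 0 0
After step 4: ants at (1,1),(0,1),(3,0)
  0 4 0 0 0
  0 4 0 0 0
  0 0 0 0 0
  3 0 0 0 0
  0 0 0 0 0
After step 5: ants at (0,1),(1,1),(2,0)
  0 5 0 0 0
  0 5 0 0 0
  1 0 0 0 0
  2 0 0 0 0
  0 0 0 0 0

0 5 0 0 0
0 5 0 0 0
1 0 0 0 0
2 0 0 0 0
0 0 0 0 0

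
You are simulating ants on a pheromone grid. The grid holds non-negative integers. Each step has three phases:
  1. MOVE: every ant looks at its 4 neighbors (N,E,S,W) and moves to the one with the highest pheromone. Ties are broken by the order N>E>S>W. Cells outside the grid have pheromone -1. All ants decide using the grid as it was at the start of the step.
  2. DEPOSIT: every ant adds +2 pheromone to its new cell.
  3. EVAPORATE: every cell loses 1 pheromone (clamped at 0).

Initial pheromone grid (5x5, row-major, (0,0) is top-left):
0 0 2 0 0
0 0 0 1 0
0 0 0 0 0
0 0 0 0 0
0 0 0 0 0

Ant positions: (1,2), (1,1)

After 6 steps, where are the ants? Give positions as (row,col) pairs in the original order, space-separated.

Step 1: ant0:(1,2)->N->(0,2) | ant1:(1,1)->N->(0,1)
  grid max=3 at (0,2)
Step 2: ant0:(0,2)->W->(0,1) | ant1:(0,1)->E->(0,2)
  grid max=4 at (0,2)
Step 3: ant0:(0,1)->E->(0,2) | ant1:(0,2)->W->(0,1)
  grid max=5 at (0,2)
Step 4: ant0:(0,2)->W->(0,1) | ant1:(0,1)->E->(0,2)
  grid max=6 at (0,2)
Step 5: ant0:(0,1)->E->(0,2) | ant1:(0,2)->W->(0,1)
  grid max=7 at (0,2)
Step 6: ant0:(0,2)->W->(0,1) | ant1:(0,1)->E->(0,2)
  grid max=8 at (0,2)

(0,1) (0,2)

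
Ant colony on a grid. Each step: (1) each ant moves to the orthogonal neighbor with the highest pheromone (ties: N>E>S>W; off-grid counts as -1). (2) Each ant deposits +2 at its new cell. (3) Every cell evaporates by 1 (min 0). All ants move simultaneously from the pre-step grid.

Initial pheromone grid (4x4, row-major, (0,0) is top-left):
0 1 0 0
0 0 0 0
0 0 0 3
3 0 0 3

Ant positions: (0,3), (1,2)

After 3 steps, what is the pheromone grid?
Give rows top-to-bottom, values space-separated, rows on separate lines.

After step 1: ants at (1,3),(0,2)
  0 0 1 0
  0 0 0 1
  0 0 0 2
  2 0 0 2
After step 2: ants at (2,3),(0,3)
  0 0 0 1
  0 0 0 0
  0 0 0 3
  1 0 0 1
After step 3: ants at (3,3),(1,3)
  0 0 0 0
  0 0 0 1
  0 0 0 2
  0 0 0 2

0 0 0 0
0 0 0 1
0 0 0 2
0 0 0 2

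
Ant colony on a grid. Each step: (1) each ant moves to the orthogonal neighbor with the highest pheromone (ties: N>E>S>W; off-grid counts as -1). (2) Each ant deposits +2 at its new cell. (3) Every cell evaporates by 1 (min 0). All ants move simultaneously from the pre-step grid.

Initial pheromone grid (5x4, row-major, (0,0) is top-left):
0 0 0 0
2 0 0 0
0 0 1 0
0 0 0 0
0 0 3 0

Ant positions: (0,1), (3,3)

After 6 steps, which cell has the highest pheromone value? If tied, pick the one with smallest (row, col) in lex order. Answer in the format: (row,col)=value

Answer: (0,3)=5

Derivation:
Step 1: ant0:(0,1)->E->(0,2) | ant1:(3,3)->N->(2,3)
  grid max=2 at (4,2)
Step 2: ant0:(0,2)->E->(0,3) | ant1:(2,3)->N->(1,3)
  grid max=1 at (0,3)
Step 3: ant0:(0,3)->S->(1,3) | ant1:(1,3)->N->(0,3)
  grid max=2 at (0,3)
Step 4: ant0:(1,3)->N->(0,3) | ant1:(0,3)->S->(1,3)
  grid max=3 at (0,3)
Step 5: ant0:(0,3)->S->(1,3) | ant1:(1,3)->N->(0,3)
  grid max=4 at (0,3)
Step 6: ant0:(1,3)->N->(0,3) | ant1:(0,3)->S->(1,3)
  grid max=5 at (0,3)
Final grid:
  0 0 0 5
  0 0 0 5
  0 0 0 0
  0 0 0 0
  0 0 0 0
Max pheromone 5 at (0,3)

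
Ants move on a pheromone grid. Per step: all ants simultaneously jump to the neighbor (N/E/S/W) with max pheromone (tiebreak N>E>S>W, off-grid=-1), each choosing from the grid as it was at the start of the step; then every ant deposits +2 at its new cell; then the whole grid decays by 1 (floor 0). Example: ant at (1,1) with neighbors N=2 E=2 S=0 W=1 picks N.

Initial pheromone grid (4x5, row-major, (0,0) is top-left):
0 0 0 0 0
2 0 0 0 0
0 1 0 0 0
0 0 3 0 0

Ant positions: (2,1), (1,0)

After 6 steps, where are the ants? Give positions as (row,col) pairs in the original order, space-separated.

Step 1: ant0:(2,1)->N->(1,1) | ant1:(1,0)->N->(0,0)
  grid max=2 at (3,2)
Step 2: ant0:(1,1)->W->(1,0) | ant1:(0,0)->S->(1,0)
  grid max=4 at (1,0)
Step 3: ant0:(1,0)->N->(0,0) | ant1:(1,0)->N->(0,0)
  grid max=3 at (0,0)
Step 4: ant0:(0,0)->S->(1,0) | ant1:(0,0)->S->(1,0)
  grid max=6 at (1,0)
Step 5: ant0:(1,0)->N->(0,0) | ant1:(1,0)->N->(0,0)
  grid max=5 at (0,0)
Step 6: ant0:(0,0)->S->(1,0) | ant1:(0,0)->S->(1,0)
  grid max=8 at (1,0)

(1,0) (1,0)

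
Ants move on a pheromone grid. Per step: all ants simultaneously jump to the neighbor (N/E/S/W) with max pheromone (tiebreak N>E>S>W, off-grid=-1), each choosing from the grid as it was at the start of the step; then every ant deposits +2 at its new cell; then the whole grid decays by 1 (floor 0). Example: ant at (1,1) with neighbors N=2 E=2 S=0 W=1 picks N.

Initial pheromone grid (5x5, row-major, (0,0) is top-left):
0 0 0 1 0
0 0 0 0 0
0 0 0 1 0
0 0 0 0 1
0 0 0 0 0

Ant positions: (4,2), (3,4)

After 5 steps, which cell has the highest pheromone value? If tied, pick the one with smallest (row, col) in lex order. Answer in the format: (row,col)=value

Answer: (0,3)=1

Derivation:
Step 1: ant0:(4,2)->N->(3,2) | ant1:(3,4)->N->(2,4)
  grid max=1 at (2,4)
Step 2: ant0:(3,2)->N->(2,2) | ant1:(2,4)->N->(1,4)
  grid max=1 at (1,4)
Step 3: ant0:(2,2)->N->(1,2) | ant1:(1,4)->N->(0,4)
  grid max=1 at (0,4)
Step 4: ant0:(1,2)->N->(0,2) | ant1:(0,4)->S->(1,4)
  grid max=1 at (0,2)
Step 5: ant0:(0,2)->E->(0,3) | ant1:(1,4)->N->(0,4)
  grid max=1 at (0,3)
Final grid:
  0 0 0 1 1
  0 0 0 0 0
  0 0 0 0 0
  0 0 0 0 0
  0 0 0 0 0
Max pheromone 1 at (0,3)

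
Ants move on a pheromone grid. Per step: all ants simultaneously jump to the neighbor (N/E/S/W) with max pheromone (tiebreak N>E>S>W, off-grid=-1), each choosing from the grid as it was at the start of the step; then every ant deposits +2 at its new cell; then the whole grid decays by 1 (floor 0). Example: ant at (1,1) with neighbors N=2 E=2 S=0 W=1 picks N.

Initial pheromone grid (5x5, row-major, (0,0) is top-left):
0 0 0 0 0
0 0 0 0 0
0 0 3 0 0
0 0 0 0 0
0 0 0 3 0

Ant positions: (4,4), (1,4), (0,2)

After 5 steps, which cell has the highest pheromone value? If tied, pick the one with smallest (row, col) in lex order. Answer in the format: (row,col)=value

Answer: (0,3)=5

Derivation:
Step 1: ant0:(4,4)->W->(4,3) | ant1:(1,4)->N->(0,4) | ant2:(0,2)->E->(0,3)
  grid max=4 at (4,3)
Step 2: ant0:(4,3)->N->(3,3) | ant1:(0,4)->W->(0,3) | ant2:(0,3)->E->(0,4)
  grid max=3 at (4,3)
Step 3: ant0:(3,3)->S->(4,3) | ant1:(0,3)->E->(0,4) | ant2:(0,4)->W->(0,3)
  grid max=4 at (4,3)
Step 4: ant0:(4,3)->N->(3,3) | ant1:(0,4)->W->(0,3) | ant2:(0,3)->E->(0,4)
  grid max=4 at (0,3)
Step 5: ant0:(3,3)->S->(4,3) | ant1:(0,3)->E->(0,4) | ant2:(0,4)->W->(0,3)
  grid max=5 at (0,3)
Final grid:
  0 0 0 5 5
  0 0 0 0 0
  0 0 0 0 0
  0 0 0 0 0
  0 0 0 4 0
Max pheromone 5 at (0,3)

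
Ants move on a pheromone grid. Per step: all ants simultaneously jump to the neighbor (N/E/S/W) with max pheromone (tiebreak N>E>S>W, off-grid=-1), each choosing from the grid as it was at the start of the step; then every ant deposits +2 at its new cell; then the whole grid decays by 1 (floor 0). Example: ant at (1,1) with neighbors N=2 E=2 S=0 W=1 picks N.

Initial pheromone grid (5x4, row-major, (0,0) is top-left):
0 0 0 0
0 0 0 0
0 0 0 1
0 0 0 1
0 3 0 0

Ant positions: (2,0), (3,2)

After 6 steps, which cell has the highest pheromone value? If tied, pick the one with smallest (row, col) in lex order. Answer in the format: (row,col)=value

Answer: (1,3)=1

Derivation:
Step 1: ant0:(2,0)->N->(1,0) | ant1:(3,2)->E->(3,3)
  grid max=2 at (3,3)
Step 2: ant0:(1,0)->N->(0,0) | ant1:(3,3)->N->(2,3)
  grid max=1 at (0,0)
Step 3: ant0:(0,0)->E->(0,1) | ant1:(2,3)->S->(3,3)
  grid max=2 at (3,3)
Step 4: ant0:(0,1)->E->(0,2) | ant1:(3,3)->N->(2,3)
  grid max=1 at (0,2)
Step 5: ant0:(0,2)->E->(0,3) | ant1:(2,3)->S->(3,3)
  grid max=2 at (3,3)
Step 6: ant0:(0,3)->S->(1,3) | ant1:(3,3)->N->(2,3)
  grid max=1 at (1,3)
Final grid:
  0 0 0 0
  0 0 0 1
  0 0 0 1
  0 0 0 1
  0 0 0 0
Max pheromone 1 at (1,3)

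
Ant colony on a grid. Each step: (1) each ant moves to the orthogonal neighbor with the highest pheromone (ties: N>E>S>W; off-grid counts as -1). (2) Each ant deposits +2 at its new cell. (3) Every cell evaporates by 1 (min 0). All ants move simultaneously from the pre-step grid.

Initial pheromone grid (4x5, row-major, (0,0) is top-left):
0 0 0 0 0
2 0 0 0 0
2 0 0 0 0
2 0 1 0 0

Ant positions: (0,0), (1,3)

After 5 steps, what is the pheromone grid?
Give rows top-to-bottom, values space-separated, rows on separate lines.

After step 1: ants at (1,0),(0,3)
  0 0 0 1 0
  3 0 0 0 0
  1 0 0 0 0
  1 0 0 0 0
After step 2: ants at (2,0),(0,4)
  0 0 0 0 1
  2 0 0 0 0
  2 0 0 0 0
  0 0 0 0 0
After step 3: ants at (1,0),(1,4)
  0 0 0 0 0
  3 0 0 0 1
  1 0 0 0 0
  0 0 0 0 0
After step 4: ants at (2,0),(0,4)
  0 0 0 0 1
  2 0 0 0 0
  2 0 0 0 0
  0 0 0 0 0
After step 5: ants at (1,0),(1,4)
  0 0 0 0 0
  3 0 0 0 1
  1 0 0 0 0
  0 0 0 0 0

0 0 0 0 0
3 0 0 0 1
1 0 0 0 0
0 0 0 0 0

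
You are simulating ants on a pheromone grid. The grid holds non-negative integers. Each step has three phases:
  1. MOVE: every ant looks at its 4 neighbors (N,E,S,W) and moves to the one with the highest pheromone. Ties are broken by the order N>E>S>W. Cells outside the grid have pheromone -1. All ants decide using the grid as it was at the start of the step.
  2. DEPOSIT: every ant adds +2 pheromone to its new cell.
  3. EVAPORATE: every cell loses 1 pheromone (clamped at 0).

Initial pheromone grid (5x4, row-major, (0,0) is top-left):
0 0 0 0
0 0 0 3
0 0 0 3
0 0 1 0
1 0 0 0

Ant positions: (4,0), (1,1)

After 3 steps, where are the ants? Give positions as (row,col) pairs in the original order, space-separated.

Step 1: ant0:(4,0)->N->(3,0) | ant1:(1,1)->N->(0,1)
  grid max=2 at (1,3)
Step 2: ant0:(3,0)->N->(2,0) | ant1:(0,1)->E->(0,2)
  grid max=1 at (0,2)
Step 3: ant0:(2,0)->N->(1,0) | ant1:(0,2)->E->(0,3)
  grid max=1 at (0,3)

(1,0) (0,3)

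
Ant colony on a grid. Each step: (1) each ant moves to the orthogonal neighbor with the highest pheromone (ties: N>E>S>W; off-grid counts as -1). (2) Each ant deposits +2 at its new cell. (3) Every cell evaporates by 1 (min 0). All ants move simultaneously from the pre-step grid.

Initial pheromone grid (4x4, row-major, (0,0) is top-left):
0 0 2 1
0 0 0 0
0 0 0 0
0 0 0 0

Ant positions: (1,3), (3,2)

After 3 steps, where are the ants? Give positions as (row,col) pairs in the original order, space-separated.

Step 1: ant0:(1,3)->N->(0,3) | ant1:(3,2)->N->(2,2)
  grid max=2 at (0,3)
Step 2: ant0:(0,3)->W->(0,2) | ant1:(2,2)->N->(1,2)
  grid max=2 at (0,2)
Step 3: ant0:(0,2)->E->(0,3) | ant1:(1,2)->N->(0,2)
  grid max=3 at (0,2)

(0,3) (0,2)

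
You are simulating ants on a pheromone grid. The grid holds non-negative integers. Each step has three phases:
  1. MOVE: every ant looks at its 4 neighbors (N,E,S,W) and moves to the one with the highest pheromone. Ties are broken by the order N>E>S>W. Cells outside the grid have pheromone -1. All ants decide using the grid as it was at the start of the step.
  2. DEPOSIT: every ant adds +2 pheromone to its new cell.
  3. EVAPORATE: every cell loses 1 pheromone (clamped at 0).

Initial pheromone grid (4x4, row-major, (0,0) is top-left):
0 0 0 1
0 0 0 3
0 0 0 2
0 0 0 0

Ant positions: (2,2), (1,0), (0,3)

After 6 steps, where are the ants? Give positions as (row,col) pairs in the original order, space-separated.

Step 1: ant0:(2,2)->E->(2,3) | ant1:(1,0)->N->(0,0) | ant2:(0,3)->S->(1,3)
  grid max=4 at (1,3)
Step 2: ant0:(2,3)->N->(1,3) | ant1:(0,0)->E->(0,1) | ant2:(1,3)->S->(2,3)
  grid max=5 at (1,3)
Step 3: ant0:(1,3)->S->(2,3) | ant1:(0,1)->E->(0,2) | ant2:(2,3)->N->(1,3)
  grid max=6 at (1,3)
Step 4: ant0:(2,3)->N->(1,3) | ant1:(0,2)->E->(0,3) | ant2:(1,3)->S->(2,3)
  grid max=7 at (1,3)
Step 5: ant0:(1,3)->S->(2,3) | ant1:(0,3)->S->(1,3) | ant2:(2,3)->N->(1,3)
  grid max=10 at (1,3)
Step 6: ant0:(2,3)->N->(1,3) | ant1:(1,3)->S->(2,3) | ant2:(1,3)->S->(2,3)
  grid max=11 at (1,3)

(1,3) (2,3) (2,3)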